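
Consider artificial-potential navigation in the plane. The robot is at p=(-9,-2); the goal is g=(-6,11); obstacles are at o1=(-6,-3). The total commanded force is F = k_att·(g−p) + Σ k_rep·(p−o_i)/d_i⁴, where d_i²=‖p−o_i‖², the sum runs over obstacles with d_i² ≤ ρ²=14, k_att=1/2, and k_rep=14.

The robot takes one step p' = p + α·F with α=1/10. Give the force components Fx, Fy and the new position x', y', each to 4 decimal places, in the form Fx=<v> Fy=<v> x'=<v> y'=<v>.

Fx=1.0800 Fy=6.6400 x'=-8.8920 y'=-1.3360

F_att = 1/2·(g−p) = 1/2·(3,13) = (1.5000,6.5000)
o1: d²=10 ≤ ρ²=14; F_rep = 14·(-3,1)/10² = (-0.4200,0.1400)
F = F_att + ΣF_rep = (1.0800,6.6400)
p' = p + 1/10·F = (-8.8920,-1.3360)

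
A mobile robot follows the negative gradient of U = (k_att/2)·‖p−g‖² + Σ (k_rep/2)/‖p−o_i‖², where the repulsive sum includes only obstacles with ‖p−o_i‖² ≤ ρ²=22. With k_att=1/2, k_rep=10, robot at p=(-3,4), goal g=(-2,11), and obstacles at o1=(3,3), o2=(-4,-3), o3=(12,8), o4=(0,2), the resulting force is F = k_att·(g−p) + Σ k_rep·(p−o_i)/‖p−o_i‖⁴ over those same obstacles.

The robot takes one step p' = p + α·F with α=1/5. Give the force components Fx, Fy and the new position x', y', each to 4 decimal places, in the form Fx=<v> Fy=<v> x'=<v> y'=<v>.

F_att = 1/2·(g−p) = 1/2·(1,7) = (0.5000,3.5000)
o1: d²=37 > ρ²=22 → inactive
o2: d²=50 > ρ²=22 → inactive
o3: d²=241 > ρ²=22 → inactive
o4: d²=13 ≤ ρ²=22; F_rep = 10·(-3,2)/13² = (-0.1775,0.1183)
F = F_att + ΣF_rep = (0.3225,3.6183)
p' = p + 1/5·F = (-2.9355,4.7237)

Fx=0.3225 Fy=3.6183 x'=-2.9355 y'=4.7237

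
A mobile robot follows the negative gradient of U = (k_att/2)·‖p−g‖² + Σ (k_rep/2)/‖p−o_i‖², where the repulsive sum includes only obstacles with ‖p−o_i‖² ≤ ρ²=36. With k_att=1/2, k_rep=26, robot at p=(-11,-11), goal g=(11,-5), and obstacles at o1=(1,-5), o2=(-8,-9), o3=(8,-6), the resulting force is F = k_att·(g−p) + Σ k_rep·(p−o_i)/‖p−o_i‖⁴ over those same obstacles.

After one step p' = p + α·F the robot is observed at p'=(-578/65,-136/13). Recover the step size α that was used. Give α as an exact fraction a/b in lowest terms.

F_att = 1/2·(g−p) = 1/2·(22,6) = (11.0000,3.0000)
o1: d²=180 > ρ²=36 → inactive
o2: d²=13 ≤ ρ²=36; F_rep = 26·(-3,-2)/13² = (-0.4615,-0.3077)
o3: d²=386 > ρ²=36 → inactive
F = F_att + ΣF_rep = (10.5385,2.6923)
Δp = p'−p = (2.1077,0.5385); α = Δx/Fx = (137/65) / (137/13) = 1/5
check: Δy/Fy = (7/13) / (35/13) = 1/5 ✓

α = 1/5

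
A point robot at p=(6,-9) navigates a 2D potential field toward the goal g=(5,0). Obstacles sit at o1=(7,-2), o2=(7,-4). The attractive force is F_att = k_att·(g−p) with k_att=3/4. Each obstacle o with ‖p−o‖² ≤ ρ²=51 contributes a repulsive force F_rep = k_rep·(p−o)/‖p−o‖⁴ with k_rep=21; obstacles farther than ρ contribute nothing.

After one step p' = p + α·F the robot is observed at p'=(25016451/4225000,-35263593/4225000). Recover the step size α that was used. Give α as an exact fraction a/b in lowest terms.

F_att = 3/4·(g−p) = 3/4·(-1,9) = (-0.7500,6.7500)
o1: d²=50 ≤ ρ²=51; F_rep = 21·(-1,-7)/50² = (-0.0084,-0.0588)
o2: d²=26 ≤ ρ²=51; F_rep = 21·(-1,-5)/26² = (-0.0311,-0.1553)
F = F_att + ΣF_rep = (-0.7895,6.5359)
Δp = p'−p = (-0.0789,0.6536); α = Δx/Fx = (-333549/4225000) / (-333549/422500) = 1/10
check: Δy/Fy = (2761407/4225000) / (2761407/422500) = 1/10 ✓

α = 1/10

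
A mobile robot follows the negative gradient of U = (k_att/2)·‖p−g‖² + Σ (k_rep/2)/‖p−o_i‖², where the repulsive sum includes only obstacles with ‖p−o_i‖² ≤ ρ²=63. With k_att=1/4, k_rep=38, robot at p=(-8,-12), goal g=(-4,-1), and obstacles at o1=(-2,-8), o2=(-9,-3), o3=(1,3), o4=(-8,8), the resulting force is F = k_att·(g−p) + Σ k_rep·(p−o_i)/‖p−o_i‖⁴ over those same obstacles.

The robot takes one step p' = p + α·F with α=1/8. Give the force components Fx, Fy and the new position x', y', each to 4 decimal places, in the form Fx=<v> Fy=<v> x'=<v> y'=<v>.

Fx=0.9157 Fy=2.6938 x'=-7.8855 y'=-11.6633

F_att = 1/4·(g−p) = 1/4·(4,11) = (1.0000,2.7500)
o1: d²=52 ≤ ρ²=63; F_rep = 38·(-6,-4)/52² = (-0.0843,-0.0562)
o2: d²=82 > ρ²=63 → inactive
o3: d²=306 > ρ²=63 → inactive
o4: d²=400 > ρ²=63 → inactive
F = F_att + ΣF_rep = (0.9157,2.6938)
p' = p + 1/8·F = (-7.8855,-11.6633)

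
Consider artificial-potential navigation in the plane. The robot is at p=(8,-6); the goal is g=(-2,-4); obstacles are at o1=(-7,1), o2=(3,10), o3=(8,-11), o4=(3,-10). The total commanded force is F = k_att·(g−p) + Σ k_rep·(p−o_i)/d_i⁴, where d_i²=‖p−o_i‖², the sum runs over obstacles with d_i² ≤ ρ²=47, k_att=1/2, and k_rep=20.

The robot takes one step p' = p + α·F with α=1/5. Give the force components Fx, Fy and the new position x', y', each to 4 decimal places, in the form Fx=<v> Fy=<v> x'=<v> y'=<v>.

F_att = 1/2·(g−p) = 1/2·(-10,2) = (-5.0000,1.0000)
o1: d²=274 > ρ²=47 → inactive
o2: d²=281 > ρ²=47 → inactive
o3: d²=25 ≤ ρ²=47; F_rep = 20·(0,5)/25² = (0.0000,0.1600)
o4: d²=41 ≤ ρ²=47; F_rep = 20·(5,4)/41² = (0.0595,0.0476)
F = F_att + ΣF_rep = (-4.9405,1.2076)
p' = p + 1/5·F = (7.0119,-5.7585)

Fx=-4.9405 Fy=1.2076 x'=7.0119 y'=-5.7585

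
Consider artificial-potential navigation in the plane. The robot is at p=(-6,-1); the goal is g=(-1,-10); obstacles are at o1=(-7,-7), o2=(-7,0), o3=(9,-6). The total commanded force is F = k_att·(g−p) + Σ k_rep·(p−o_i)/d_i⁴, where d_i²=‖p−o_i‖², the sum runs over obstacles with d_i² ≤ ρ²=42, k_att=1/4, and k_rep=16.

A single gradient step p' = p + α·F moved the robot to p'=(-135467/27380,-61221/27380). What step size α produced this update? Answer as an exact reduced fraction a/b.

F_att = 1/4·(g−p) = 1/4·(5,-9) = (1.2500,-2.2500)
o1: d²=37 ≤ ρ²=42; F_rep = 16·(1,6)/37² = (0.0117,0.0701)
o2: d²=2 ≤ ρ²=42; F_rep = 16·(1,-1)/2² = (4.0000,-4.0000)
o3: d²=250 > ρ²=42 → inactive
F = F_att + ΣF_rep = (5.2617,-6.1799)
Δp = p'−p = (1.0523,-1.2360); α = Δx/Fx = (28813/27380) / (28813/5476) = 1/5
check: Δy/Fy = (-33841/27380) / (-33841/5476) = 1/5 ✓

α = 1/5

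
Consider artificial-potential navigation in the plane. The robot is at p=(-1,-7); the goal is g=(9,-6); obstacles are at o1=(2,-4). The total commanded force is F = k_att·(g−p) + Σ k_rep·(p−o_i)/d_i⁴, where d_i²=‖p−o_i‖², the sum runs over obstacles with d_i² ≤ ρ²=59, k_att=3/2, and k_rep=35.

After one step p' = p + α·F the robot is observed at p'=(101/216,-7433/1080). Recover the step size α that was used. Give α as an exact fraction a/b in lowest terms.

α = 1/10

F_att = 3/2·(g−p) = 3/2·(10,1) = (15.0000,1.5000)
o1: d²=18 ≤ ρ²=59; F_rep = 35·(-3,-3)/18² = (-0.3241,-0.3241)
F = F_att + ΣF_rep = (14.6759,1.1759)
Δp = p'−p = (1.4676,0.1176); α = Δx/Fx = (317/216) / (1585/108) = 1/10
check: Δy/Fy = (127/1080) / (127/108) = 1/10 ✓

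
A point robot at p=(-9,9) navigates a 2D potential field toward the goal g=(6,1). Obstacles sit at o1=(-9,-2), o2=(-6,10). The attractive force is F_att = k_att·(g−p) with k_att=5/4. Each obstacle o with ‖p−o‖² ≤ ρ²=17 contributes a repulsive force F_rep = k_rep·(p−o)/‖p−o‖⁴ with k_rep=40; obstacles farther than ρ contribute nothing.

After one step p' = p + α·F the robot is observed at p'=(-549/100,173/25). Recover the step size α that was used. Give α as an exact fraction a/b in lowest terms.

F_att = 5/4·(g−p) = 5/4·(15,-8) = (18.7500,-10.0000)
o1: d²=121 > ρ²=17 → inactive
o2: d²=10 ≤ ρ²=17; F_rep = 40·(-3,-1)/10² = (-1.2000,-0.4000)
F = F_att + ΣF_rep = (17.5500,-10.4000)
Δp = p'−p = (3.5100,-2.0800); α = Δx/Fx = (351/100) / (351/20) = 1/5
check: Δy/Fy = (-52/25) / (-52/5) = 1/5 ✓

α = 1/5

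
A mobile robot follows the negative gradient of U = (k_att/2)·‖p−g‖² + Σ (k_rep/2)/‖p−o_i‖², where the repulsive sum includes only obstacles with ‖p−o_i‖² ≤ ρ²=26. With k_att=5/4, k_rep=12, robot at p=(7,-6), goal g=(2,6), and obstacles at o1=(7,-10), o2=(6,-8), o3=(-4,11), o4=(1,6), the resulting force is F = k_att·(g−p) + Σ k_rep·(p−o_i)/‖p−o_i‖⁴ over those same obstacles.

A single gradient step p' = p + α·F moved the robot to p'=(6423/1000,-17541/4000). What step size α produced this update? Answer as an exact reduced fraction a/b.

α = 1/10

F_att = 5/4·(g−p) = 5/4·(-5,12) = (-6.2500,15.0000)
o1: d²=16 ≤ ρ²=26; F_rep = 12·(0,4)/16² = (0.0000,0.1875)
o2: d²=5 ≤ ρ²=26; F_rep = 12·(1,2)/5² = (0.4800,0.9600)
o3: d²=410 > ρ²=26 → inactive
o4: d²=180 > ρ²=26 → inactive
F = F_att + ΣF_rep = (-5.7700,16.1475)
Δp = p'−p = (-0.5770,1.6147); α = Δx/Fx = (-577/1000) / (-577/100) = 1/10
check: Δy/Fy = (6459/4000) / (6459/400) = 1/10 ✓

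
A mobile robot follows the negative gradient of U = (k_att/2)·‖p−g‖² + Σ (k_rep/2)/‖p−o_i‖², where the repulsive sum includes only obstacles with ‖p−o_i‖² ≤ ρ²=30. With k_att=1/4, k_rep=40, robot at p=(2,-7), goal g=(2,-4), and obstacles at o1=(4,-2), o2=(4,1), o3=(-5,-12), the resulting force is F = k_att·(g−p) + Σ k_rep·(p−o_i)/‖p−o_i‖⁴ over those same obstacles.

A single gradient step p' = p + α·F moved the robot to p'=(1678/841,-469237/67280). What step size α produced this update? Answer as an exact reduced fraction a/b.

F_att = 1/4·(g−p) = 1/4·(0,3) = (0.0000,0.7500)
o1: d²=29 ≤ ρ²=30; F_rep = 40·(-2,-5)/29² = (-0.0951,-0.2378)
o2: d²=68 > ρ²=30 → inactive
o3: d²=74 > ρ²=30 → inactive
F = F_att + ΣF_rep = (-0.0951,0.5122)
Δp = p'−p = (-0.0048,0.0256); α = Δx/Fx = (-4/841) / (-80/841) = 1/20
check: Δy/Fy = (1723/67280) / (1723/3364) = 1/20 ✓

α = 1/20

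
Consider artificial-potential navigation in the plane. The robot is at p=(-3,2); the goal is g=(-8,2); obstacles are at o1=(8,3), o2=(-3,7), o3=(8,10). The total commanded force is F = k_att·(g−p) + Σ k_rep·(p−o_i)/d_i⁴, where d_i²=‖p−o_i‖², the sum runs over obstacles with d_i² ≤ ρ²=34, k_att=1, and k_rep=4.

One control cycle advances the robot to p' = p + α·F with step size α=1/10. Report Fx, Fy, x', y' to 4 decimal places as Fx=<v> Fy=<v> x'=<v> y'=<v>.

F_att = 1·(g−p) = 1·(-5,0) = (-5.0000,0.0000)
o1: d²=122 > ρ²=34 → inactive
o2: d²=25 ≤ ρ²=34; F_rep = 4·(0,-5)/25² = (0.0000,-0.0320)
o3: d²=185 > ρ²=34 → inactive
F = F_att + ΣF_rep = (-5.0000,-0.0320)
p' = p + 1/10·F = (-3.5000,1.9968)

Fx=-5.0000 Fy=-0.0320 x'=-3.5000 y'=1.9968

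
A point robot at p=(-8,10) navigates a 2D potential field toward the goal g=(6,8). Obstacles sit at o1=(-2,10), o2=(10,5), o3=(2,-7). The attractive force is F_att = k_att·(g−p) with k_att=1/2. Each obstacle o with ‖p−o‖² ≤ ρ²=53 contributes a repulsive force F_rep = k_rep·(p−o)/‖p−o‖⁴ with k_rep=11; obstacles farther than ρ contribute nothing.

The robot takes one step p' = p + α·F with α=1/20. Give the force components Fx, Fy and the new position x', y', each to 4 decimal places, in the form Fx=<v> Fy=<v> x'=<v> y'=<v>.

Fx=6.9491 Fy=-1.0000 x'=-7.6525 y'=9.9500

F_att = 1/2·(g−p) = 1/2·(14,-2) = (7.0000,-1.0000)
o1: d²=36 ≤ ρ²=53; F_rep = 11·(-6,0)/36² = (-0.0509,0.0000)
o2: d²=349 > ρ²=53 → inactive
o3: d²=389 > ρ²=53 → inactive
F = F_att + ΣF_rep = (6.9491,-1.0000)
p' = p + 1/20·F = (-7.6525,9.9500)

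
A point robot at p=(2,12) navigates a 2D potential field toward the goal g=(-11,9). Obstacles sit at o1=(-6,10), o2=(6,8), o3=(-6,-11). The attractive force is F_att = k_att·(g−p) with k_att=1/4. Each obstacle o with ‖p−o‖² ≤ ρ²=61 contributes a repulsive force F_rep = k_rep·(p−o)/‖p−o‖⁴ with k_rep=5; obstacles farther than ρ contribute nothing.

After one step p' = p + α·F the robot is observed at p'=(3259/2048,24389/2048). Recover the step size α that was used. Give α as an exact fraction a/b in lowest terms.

F_att = 1/4·(g−p) = 1/4·(-13,-3) = (-3.2500,-0.7500)
o1: d²=68 > ρ²=61 → inactive
o2: d²=32 ≤ ρ²=61; F_rep = 5·(-4,4)/32² = (-0.0195,0.0195)
o3: d²=593 > ρ²=61 → inactive
F = F_att + ΣF_rep = (-3.2695,-0.7305)
Δp = p'−p = (-0.4087,-0.0913); α = Δx/Fx = (-837/2048) / (-837/256) = 1/8
check: Δy/Fy = (-187/2048) / (-187/256) = 1/8 ✓

α = 1/8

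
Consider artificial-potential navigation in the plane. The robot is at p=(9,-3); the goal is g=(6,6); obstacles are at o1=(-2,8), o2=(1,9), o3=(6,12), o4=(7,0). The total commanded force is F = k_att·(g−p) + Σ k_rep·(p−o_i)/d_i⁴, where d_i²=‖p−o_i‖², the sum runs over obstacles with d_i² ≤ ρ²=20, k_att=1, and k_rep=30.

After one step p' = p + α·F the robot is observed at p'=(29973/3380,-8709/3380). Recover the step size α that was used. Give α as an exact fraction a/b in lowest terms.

α = 1/20

F_att = 1·(g−p) = 1·(-3,9) = (-3.0000,9.0000)
o1: d²=242 > ρ²=20 → inactive
o2: d²=208 > ρ²=20 → inactive
o3: d²=234 > ρ²=20 → inactive
o4: d²=13 ≤ ρ²=20; F_rep = 30·(2,-3)/13² = (0.3550,-0.5325)
F = F_att + ΣF_rep = (-2.6450,8.4675)
Δp = p'−p = (-0.1322,0.4234); α = Δx/Fx = (-447/3380) / (-447/169) = 1/20
check: Δy/Fy = (1431/3380) / (1431/169) = 1/20 ✓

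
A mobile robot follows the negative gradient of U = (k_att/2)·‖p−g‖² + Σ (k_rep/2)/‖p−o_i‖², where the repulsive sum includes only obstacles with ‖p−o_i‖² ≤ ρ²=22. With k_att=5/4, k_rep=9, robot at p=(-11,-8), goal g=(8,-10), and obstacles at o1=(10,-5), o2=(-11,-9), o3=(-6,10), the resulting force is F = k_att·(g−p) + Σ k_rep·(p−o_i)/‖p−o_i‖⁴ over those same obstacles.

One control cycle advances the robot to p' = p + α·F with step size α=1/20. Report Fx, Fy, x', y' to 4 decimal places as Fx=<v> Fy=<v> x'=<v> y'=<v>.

Fx=23.7500 Fy=6.5000 x'=-9.8125 y'=-7.6750

F_att = 5/4·(g−p) = 5/4·(19,-2) = (23.7500,-2.5000)
o1: d²=450 > ρ²=22 → inactive
o2: d²=1 ≤ ρ²=22; F_rep = 9·(0,1)/1² = (0.0000,9.0000)
o3: d²=349 > ρ²=22 → inactive
F = F_att + ΣF_rep = (23.7500,6.5000)
p' = p + 1/20·F = (-9.8125,-7.6750)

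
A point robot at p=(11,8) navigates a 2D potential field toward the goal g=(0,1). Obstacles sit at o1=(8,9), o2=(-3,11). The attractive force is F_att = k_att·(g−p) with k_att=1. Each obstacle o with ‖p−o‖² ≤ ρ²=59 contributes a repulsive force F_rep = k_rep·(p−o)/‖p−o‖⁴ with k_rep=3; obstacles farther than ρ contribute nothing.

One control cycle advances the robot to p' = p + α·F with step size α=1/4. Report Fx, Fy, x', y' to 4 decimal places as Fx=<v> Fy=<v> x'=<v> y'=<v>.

Fx=-10.9100 Fy=-7.0300 x'=8.2725 y'=6.2425

F_att = 1·(g−p) = 1·(-11,-7) = (-11.0000,-7.0000)
o1: d²=10 ≤ ρ²=59; F_rep = 3·(3,-1)/10² = (0.0900,-0.0300)
o2: d²=205 > ρ²=59 → inactive
F = F_att + ΣF_rep = (-10.9100,-7.0300)
p' = p + 1/4·F = (8.2725,6.2425)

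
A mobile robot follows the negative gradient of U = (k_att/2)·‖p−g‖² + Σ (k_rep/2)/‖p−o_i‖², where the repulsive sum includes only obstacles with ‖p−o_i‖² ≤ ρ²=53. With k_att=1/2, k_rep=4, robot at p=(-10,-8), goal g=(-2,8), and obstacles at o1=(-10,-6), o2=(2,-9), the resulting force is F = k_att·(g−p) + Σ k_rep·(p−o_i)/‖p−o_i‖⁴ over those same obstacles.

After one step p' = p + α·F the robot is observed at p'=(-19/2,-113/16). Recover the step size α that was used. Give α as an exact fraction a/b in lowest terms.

F_att = 1/2·(g−p) = 1/2·(8,16) = (4.0000,8.0000)
o1: d²=4 ≤ ρ²=53; F_rep = 4·(0,-2)/4² = (0.0000,-0.5000)
o2: d²=145 > ρ²=53 → inactive
F = F_att + ΣF_rep = (4.0000,7.5000)
Δp = p'−p = (0.5000,0.9375); α = Δx/Fx = (1/2) / (4) = 1/8
check: Δy/Fy = (15/16) / (15/2) = 1/8 ✓

α = 1/8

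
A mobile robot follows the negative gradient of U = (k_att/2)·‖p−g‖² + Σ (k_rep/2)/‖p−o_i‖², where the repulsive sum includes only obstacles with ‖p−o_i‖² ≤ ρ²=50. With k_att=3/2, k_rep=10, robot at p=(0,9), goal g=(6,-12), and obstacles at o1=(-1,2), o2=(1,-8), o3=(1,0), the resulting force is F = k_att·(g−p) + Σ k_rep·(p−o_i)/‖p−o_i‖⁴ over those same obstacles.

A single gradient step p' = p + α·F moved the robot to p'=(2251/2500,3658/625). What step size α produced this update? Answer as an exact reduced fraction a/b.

α = 1/10

F_att = 3/2·(g−p) = 3/2·(6,-21) = (9.0000,-31.5000)
o1: d²=50 ≤ ρ²=50; F_rep = 10·(1,7)/50² = (0.0040,0.0280)
o2: d²=290 > ρ²=50 → inactive
o3: d²=82 > ρ²=50 → inactive
F = F_att + ΣF_rep = (9.0040,-31.4720)
Δp = p'−p = (0.9004,-3.1472); α = Δx/Fx = (2251/2500) / (2251/250) = 1/10
check: Δy/Fy = (-1967/625) / (-3934/125) = 1/10 ✓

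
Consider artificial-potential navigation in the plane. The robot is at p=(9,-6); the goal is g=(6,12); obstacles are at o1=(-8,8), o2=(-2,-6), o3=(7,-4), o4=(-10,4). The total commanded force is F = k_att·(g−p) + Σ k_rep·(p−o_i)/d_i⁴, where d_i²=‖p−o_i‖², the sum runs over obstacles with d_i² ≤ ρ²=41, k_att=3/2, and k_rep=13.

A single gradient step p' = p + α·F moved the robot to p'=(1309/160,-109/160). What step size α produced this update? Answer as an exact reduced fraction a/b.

α = 1/5

F_att = 3/2·(g−p) = 3/2·(-3,18) = (-4.5000,27.0000)
o1: d²=485 > ρ²=41 → inactive
o2: d²=121 > ρ²=41 → inactive
o3: d²=8 ≤ ρ²=41; F_rep = 13·(2,-2)/8² = (0.4062,-0.4062)
o4: d²=461 > ρ²=41 → inactive
F = F_att + ΣF_rep = (-4.0938,26.5938)
Δp = p'−p = (-0.8187,5.3187); α = Δx/Fx = (-131/160) / (-131/32) = 1/5
check: Δy/Fy = (851/160) / (851/32) = 1/5 ✓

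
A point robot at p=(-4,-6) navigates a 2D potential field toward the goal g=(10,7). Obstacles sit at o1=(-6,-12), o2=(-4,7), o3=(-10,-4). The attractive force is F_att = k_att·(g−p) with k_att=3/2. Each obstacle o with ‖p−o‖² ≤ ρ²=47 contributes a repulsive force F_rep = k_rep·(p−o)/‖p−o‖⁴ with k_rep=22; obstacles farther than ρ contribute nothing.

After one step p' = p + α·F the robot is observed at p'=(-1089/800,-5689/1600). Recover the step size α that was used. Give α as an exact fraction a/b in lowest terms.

F_att = 3/2·(g−p) = 3/2·(14,13) = (21.0000,19.5000)
o1: d²=40 ≤ ρ²=47; F_rep = 22·(2,6)/40² = (0.0275,0.0825)
o2: d²=169 > ρ²=47 → inactive
o3: d²=40 ≤ ρ²=47; F_rep = 22·(6,-2)/40² = (0.0825,-0.0275)
F = F_att + ΣF_rep = (21.1100,19.5550)
Δp = p'−p = (2.6387,2.4444); α = Δx/Fx = (2111/800) / (2111/100) = 1/8
check: Δy/Fy = (3911/1600) / (3911/200) = 1/8 ✓

α = 1/8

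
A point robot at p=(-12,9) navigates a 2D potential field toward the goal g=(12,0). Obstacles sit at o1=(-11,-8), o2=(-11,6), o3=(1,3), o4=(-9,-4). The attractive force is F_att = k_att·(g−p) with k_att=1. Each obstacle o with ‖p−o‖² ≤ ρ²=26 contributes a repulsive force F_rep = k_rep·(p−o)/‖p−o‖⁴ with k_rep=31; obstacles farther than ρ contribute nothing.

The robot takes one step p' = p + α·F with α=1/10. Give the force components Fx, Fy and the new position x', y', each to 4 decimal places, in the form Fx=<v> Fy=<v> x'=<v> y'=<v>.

Fx=23.6900 Fy=-8.0700 x'=-9.6310 y'=8.1930

F_att = 1·(g−p) = 1·(24,-9) = (24.0000,-9.0000)
o1: d²=290 > ρ²=26 → inactive
o2: d²=10 ≤ ρ²=26; F_rep = 31·(-1,3)/10² = (-0.3100,0.9300)
o3: d²=205 > ρ²=26 → inactive
o4: d²=178 > ρ²=26 → inactive
F = F_att + ΣF_rep = (23.6900,-8.0700)
p' = p + 1/10·F = (-9.6310,8.1930)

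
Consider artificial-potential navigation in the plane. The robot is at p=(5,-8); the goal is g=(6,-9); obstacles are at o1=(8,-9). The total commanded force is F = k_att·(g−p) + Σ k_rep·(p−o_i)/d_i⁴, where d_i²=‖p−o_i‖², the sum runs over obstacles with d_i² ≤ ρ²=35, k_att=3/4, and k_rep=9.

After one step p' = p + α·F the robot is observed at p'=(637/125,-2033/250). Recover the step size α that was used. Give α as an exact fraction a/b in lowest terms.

F_att = 3/4·(g−p) = 3/4·(1,-1) = (0.7500,-0.7500)
o1: d²=10 ≤ ρ²=35; F_rep = 9·(-3,1)/10² = (-0.2700,0.0900)
F = F_att + ΣF_rep = (0.4800,-0.6600)
Δp = p'−p = (0.0960,-0.1320); α = Δx/Fx = (12/125) / (12/25) = 1/5
check: Δy/Fy = (-33/250) / (-33/50) = 1/5 ✓

α = 1/5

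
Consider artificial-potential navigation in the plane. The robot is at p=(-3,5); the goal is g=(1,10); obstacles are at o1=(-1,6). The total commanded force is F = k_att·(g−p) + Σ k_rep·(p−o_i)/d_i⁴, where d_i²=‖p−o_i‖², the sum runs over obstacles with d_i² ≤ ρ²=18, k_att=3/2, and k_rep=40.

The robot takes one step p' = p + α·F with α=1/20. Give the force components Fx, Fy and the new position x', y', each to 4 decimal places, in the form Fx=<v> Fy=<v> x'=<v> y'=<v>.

F_att = 3/2·(g−p) = 3/2·(4,5) = (6.0000,7.5000)
o1: d²=5 ≤ ρ²=18; F_rep = 40·(-2,-1)/5² = (-3.2000,-1.6000)
F = F_att + ΣF_rep = (2.8000,5.9000)
p' = p + 1/20·F = (-2.8600,5.2950)

Fx=2.8000 Fy=5.9000 x'=-2.8600 y'=5.2950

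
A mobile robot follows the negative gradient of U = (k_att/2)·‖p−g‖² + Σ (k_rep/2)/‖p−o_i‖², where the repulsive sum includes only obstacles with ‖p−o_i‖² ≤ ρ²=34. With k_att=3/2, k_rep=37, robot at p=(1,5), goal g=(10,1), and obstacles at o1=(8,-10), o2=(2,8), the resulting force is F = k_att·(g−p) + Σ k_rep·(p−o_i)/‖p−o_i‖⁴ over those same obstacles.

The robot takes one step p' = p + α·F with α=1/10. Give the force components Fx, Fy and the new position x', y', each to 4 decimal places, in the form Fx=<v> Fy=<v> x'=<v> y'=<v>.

Fx=13.1300 Fy=-7.1100 x'=2.3130 y'=4.2890

F_att = 3/2·(g−p) = 3/2·(9,-4) = (13.5000,-6.0000)
o1: d²=274 > ρ²=34 → inactive
o2: d²=10 ≤ ρ²=34; F_rep = 37·(-1,-3)/10² = (-0.3700,-1.1100)
F = F_att + ΣF_rep = (13.1300,-7.1100)
p' = p + 1/10·F = (2.3130,4.2890)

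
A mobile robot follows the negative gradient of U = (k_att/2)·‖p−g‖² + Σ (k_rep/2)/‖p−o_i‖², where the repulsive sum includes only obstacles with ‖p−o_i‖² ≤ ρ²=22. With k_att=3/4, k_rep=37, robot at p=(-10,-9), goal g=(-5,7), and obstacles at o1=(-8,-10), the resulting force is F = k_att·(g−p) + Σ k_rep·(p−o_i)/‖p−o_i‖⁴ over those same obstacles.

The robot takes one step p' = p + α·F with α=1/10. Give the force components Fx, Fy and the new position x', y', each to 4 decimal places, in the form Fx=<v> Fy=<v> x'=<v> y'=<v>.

F_att = 3/4·(g−p) = 3/4·(5,16) = (3.7500,12.0000)
o1: d²=5 ≤ ρ²=22; F_rep = 37·(-2,1)/5² = (-2.9600,1.4800)
F = F_att + ΣF_rep = (0.7900,13.4800)
p' = p + 1/10·F = (-9.9210,-7.6520)

Fx=0.7900 Fy=13.4800 x'=-9.9210 y'=-7.6520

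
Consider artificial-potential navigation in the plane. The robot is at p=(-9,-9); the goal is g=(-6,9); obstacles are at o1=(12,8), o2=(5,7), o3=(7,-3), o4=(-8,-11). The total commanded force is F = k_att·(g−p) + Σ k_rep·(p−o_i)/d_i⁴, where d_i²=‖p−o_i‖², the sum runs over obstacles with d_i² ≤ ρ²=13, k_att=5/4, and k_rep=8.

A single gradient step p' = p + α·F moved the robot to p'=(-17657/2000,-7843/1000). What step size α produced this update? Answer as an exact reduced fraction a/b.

F_att = 5/4·(g−p) = 5/4·(3,18) = (3.7500,22.5000)
o1: d²=730 > ρ²=13 → inactive
o2: d²=452 > ρ²=13 → inactive
o3: d²=292 > ρ²=13 → inactive
o4: d²=5 ≤ ρ²=13; F_rep = 8·(-1,2)/5² = (-0.3200,0.6400)
F = F_att + ΣF_rep = (3.4300,23.1400)
Δp = p'−p = (0.1715,1.1570); α = Δx/Fx = (343/2000) / (343/100) = 1/20
check: Δy/Fy = (1157/1000) / (1157/50) = 1/20 ✓

α = 1/20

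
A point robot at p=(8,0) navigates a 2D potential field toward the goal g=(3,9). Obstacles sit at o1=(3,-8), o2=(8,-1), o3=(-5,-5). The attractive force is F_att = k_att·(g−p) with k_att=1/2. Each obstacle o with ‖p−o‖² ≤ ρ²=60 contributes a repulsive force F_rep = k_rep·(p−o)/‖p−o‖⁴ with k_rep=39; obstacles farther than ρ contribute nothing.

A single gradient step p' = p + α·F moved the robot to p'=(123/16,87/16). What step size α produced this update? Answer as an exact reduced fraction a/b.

F_att = 1/2·(g−p) = 1/2·(-5,9) = (-2.5000,4.5000)
o1: d²=89 > ρ²=60 → inactive
o2: d²=1 ≤ ρ²=60; F_rep = 39·(0,1)/1² = (0.0000,39.0000)
o3: d²=194 > ρ²=60 → inactive
F = F_att + ΣF_rep = (-2.5000,43.5000)
Δp = p'−p = (-0.3125,5.4375); α = Δx/Fx = (-5/16) / (-5/2) = 1/8
check: Δy/Fy = (87/16) / (87/2) = 1/8 ✓

α = 1/8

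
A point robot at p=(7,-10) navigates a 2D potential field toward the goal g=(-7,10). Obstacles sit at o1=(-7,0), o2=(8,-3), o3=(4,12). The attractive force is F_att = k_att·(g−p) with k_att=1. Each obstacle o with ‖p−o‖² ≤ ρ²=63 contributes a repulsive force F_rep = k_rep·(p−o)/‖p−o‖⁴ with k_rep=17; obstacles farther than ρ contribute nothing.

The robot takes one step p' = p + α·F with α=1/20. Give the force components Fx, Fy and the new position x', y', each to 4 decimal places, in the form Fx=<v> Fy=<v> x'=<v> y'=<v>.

Fx=-14.0068 Fy=19.9524 x'=6.2997 y'=-9.0024

F_att = 1·(g−p) = 1·(-14,20) = (-14.0000,20.0000)
o1: d²=296 > ρ²=63 → inactive
o2: d²=50 ≤ ρ²=63; F_rep = 17·(-1,-7)/50² = (-0.0068,-0.0476)
o3: d²=493 > ρ²=63 → inactive
F = F_att + ΣF_rep = (-14.0068,19.9524)
p' = p + 1/20·F = (6.2997,-9.0024)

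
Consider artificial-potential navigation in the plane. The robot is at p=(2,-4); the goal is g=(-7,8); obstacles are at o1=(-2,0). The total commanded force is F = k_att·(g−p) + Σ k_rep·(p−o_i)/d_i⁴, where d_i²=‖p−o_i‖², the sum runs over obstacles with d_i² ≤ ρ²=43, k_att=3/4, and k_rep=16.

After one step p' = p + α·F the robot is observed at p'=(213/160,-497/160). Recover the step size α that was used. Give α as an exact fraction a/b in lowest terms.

F_att = 3/4·(g−p) = 3/4·(-9,12) = (-6.7500,9.0000)
o1: d²=32 ≤ ρ²=43; F_rep = 16·(4,-4)/32² = (0.0625,-0.0625)
F = F_att + ΣF_rep = (-6.6875,8.9375)
Δp = p'−p = (-0.6687,0.8938); α = Δx/Fx = (-107/160) / (-107/16) = 1/10
check: Δy/Fy = (143/160) / (143/16) = 1/10 ✓

α = 1/10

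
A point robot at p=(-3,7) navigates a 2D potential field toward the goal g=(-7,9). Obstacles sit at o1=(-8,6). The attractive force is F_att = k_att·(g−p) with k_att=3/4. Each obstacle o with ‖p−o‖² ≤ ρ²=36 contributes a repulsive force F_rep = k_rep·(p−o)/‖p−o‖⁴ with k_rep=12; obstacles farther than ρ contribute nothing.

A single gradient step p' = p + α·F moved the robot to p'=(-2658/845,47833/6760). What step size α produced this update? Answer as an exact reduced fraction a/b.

α = 1/20

F_att = 3/4·(g−p) = 3/4·(-4,2) = (-3.0000,1.5000)
o1: d²=26 ≤ ρ²=36; F_rep = 12·(5,1)/26² = (0.0888,0.0178)
F = F_att + ΣF_rep = (-2.9112,1.5178)
Δp = p'−p = (-0.1456,0.0759); α = Δx/Fx = (-123/845) / (-492/169) = 1/20
check: Δy/Fy = (513/6760) / (513/338) = 1/20 ✓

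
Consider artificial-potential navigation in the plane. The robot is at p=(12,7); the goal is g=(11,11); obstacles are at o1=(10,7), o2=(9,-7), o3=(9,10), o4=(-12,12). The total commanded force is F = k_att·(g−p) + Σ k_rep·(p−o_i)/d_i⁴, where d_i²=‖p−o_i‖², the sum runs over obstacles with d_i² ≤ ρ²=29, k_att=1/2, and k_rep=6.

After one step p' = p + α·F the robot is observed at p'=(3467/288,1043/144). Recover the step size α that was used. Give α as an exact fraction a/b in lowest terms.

F_att = 1/2·(g−p) = 1/2·(-1,4) = (-0.5000,2.0000)
o1: d²=4 ≤ ρ²=29; F_rep = 6·(2,0)/4² = (0.7500,0.0000)
o2: d²=205 > ρ²=29 → inactive
o3: d²=18 ≤ ρ²=29; F_rep = 6·(3,-3)/18² = (0.0556,-0.0556)
o4: d²=601 > ρ²=29 → inactive
F = F_att + ΣF_rep = (0.3056,1.9444)
Δp = p'−p = (0.0382,0.2431); α = Δx/Fx = (11/288) / (11/36) = 1/8
check: Δy/Fy = (35/144) / (35/18) = 1/8 ✓

α = 1/8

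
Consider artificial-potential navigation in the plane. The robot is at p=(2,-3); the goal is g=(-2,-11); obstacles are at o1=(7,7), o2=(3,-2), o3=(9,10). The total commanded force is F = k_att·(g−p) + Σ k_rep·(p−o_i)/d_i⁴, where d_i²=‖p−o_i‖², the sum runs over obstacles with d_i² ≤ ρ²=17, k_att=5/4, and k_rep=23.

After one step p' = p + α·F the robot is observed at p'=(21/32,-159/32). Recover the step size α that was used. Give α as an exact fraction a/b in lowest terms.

F_att = 5/4·(g−p) = 5/4·(-4,-8) = (-5.0000,-10.0000)
o1: d²=125 > ρ²=17 → inactive
o2: d²=2 ≤ ρ²=17; F_rep = 23·(-1,-1)/2² = (-5.7500,-5.7500)
o3: d²=218 > ρ²=17 → inactive
F = F_att + ΣF_rep = (-10.7500,-15.7500)
Δp = p'−p = (-1.3438,-1.9688); α = Δx/Fx = (-43/32) / (-43/4) = 1/8
check: Δy/Fy = (-63/32) / (-63/4) = 1/8 ✓

α = 1/8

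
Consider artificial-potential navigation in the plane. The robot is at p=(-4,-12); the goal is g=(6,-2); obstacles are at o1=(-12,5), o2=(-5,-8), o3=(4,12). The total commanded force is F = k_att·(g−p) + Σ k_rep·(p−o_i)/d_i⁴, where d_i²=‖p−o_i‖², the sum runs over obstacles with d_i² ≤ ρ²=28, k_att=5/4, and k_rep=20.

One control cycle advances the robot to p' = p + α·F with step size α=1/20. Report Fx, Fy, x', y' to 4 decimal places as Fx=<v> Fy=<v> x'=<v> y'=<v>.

F_att = 5/4·(g−p) = 5/4·(10,10) = (12.5000,12.5000)
o1: d²=353 > ρ²=28 → inactive
o2: d²=17 ≤ ρ²=28; F_rep = 20·(1,-4)/17² = (0.0692,-0.2768)
o3: d²=640 > ρ²=28 → inactive
F = F_att + ΣF_rep = (12.5692,12.2232)
p' = p + 1/20·F = (-3.3715,-11.3888)

Fx=12.5692 Fy=12.2232 x'=-3.3715 y'=-11.3888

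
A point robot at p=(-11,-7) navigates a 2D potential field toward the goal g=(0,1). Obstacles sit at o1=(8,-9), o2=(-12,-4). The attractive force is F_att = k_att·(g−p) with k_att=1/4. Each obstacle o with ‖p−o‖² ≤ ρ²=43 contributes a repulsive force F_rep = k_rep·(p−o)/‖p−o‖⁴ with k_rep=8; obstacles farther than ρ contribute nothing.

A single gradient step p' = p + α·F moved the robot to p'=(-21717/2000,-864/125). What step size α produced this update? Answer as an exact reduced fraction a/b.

F_att = 1/4·(g−p) = 1/4·(11,8) = (2.7500,2.0000)
o1: d²=365 > ρ²=43 → inactive
o2: d²=10 ≤ ρ²=43; F_rep = 8·(1,-3)/10² = (0.0800,-0.2400)
F = F_att + ΣF_rep = (2.8300,1.7600)
Δp = p'−p = (0.1415,0.0880); α = Δx/Fx = (283/2000) / (283/100) = 1/20
check: Δy/Fy = (11/125) / (44/25) = 1/20 ✓

α = 1/20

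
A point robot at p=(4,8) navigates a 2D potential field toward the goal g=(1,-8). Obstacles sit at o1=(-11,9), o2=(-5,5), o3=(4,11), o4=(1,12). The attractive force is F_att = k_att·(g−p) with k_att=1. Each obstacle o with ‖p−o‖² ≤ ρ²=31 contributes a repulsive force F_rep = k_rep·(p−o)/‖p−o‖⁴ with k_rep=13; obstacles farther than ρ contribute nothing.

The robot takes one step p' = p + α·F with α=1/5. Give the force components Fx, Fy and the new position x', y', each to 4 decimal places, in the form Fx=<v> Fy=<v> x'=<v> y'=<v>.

F_att = 1·(g−p) = 1·(-3,-16) = (-3.0000,-16.0000)
o1: d²=226 > ρ²=31 → inactive
o2: d²=90 > ρ²=31 → inactive
o3: d²=9 ≤ ρ²=31; F_rep = 13·(0,-3)/9² = (0.0000,-0.4815)
o4: d²=25 ≤ ρ²=31; F_rep = 13·(3,-4)/25² = (0.0624,-0.0832)
F = F_att + ΣF_rep = (-2.9376,-16.5647)
p' = p + 1/5·F = (3.4125,4.6871)

Fx=-2.9376 Fy=-16.5647 x'=3.4125 y'=4.6871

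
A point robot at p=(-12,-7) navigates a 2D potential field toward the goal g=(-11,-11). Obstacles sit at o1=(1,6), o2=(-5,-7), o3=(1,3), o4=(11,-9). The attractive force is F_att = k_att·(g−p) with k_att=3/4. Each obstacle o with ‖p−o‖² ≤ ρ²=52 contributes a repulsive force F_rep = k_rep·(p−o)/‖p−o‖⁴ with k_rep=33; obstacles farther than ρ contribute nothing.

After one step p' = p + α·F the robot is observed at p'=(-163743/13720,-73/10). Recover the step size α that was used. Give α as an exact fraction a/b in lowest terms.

F_att = 3/4·(g−p) = 3/4·(1,-4) = (0.7500,-3.0000)
o1: d²=338 > ρ²=52 → inactive
o2: d²=49 ≤ ρ²=52; F_rep = 33·(-7,0)/49² = (-0.0962,0.0000)
o3: d²=269 > ρ²=52 → inactive
o4: d²=533 > ρ²=52 → inactive
F = F_att + ΣF_rep = (0.6538,-3.0000)
Δp = p'−p = (0.0654,-0.3000); α = Δx/Fx = (897/13720) / (897/1372) = 1/10
check: Δy/Fy = (-3/10) / (-3) = 1/10 ✓

α = 1/10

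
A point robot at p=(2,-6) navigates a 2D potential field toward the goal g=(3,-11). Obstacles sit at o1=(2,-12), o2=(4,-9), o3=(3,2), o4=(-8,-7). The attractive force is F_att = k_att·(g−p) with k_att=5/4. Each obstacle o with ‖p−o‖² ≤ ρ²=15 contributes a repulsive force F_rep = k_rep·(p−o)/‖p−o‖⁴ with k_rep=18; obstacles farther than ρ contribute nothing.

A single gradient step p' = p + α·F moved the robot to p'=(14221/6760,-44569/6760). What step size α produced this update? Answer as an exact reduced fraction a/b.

α = 1/10

F_att = 5/4·(g−p) = 5/4·(1,-5) = (1.2500,-6.2500)
o1: d²=36 > ρ²=15 → inactive
o2: d²=13 ≤ ρ²=15; F_rep = 18·(-2,3)/13² = (-0.2130,0.3195)
o3: d²=65 > ρ²=15 → inactive
o4: d²=101 > ρ²=15 → inactive
F = F_att + ΣF_rep = (1.0370,-5.9305)
Δp = p'−p = (0.1037,-0.5930); α = Δx/Fx = (701/6760) / (701/676) = 1/10
check: Δy/Fy = (-4009/6760) / (-4009/676) = 1/10 ✓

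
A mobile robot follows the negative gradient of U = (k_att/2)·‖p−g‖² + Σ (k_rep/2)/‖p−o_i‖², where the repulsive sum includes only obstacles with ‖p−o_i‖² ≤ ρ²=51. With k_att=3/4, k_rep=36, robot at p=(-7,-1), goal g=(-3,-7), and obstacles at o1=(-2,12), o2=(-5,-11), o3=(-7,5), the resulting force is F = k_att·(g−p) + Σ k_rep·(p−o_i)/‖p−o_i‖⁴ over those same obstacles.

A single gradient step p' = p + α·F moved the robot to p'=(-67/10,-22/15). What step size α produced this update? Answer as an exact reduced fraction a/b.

F_att = 3/4·(g−p) = 3/4·(4,-6) = (3.0000,-4.5000)
o1: d²=194 > ρ²=51 → inactive
o2: d²=104 > ρ²=51 → inactive
o3: d²=36 ≤ ρ²=51; F_rep = 36·(0,-6)/36² = (0.0000,-0.1667)
F = F_att + ΣF_rep = (3.0000,-4.6667)
Δp = p'−p = (0.3000,-0.4667); α = Δx/Fx = (3/10) / (3) = 1/10
check: Δy/Fy = (-7/15) / (-14/3) = 1/10 ✓

α = 1/10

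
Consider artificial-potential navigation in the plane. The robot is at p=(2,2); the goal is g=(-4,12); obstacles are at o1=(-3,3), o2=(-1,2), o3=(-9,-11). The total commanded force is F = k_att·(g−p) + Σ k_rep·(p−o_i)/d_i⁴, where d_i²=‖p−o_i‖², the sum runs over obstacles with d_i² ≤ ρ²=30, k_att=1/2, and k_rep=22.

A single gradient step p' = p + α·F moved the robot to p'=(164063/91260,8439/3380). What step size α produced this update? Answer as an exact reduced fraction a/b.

α = 1/10

F_att = 1/2·(g−p) = 1/2·(-6,10) = (-3.0000,5.0000)
o1: d²=26 ≤ ρ²=30; F_rep = 22·(5,-1)/26² = (0.1627,-0.0325)
o2: d²=9 ≤ ρ²=30; F_rep = 22·(3,0)/9² = (0.8148,0.0000)
o3: d²=290 > ρ²=30 → inactive
F = F_att + ΣF_rep = (-2.0225,4.9675)
Δp = p'−p = (-0.2022,0.4967); α = Δx/Fx = (-18457/91260) / (-18457/9126) = 1/10
check: Δy/Fy = (1679/3380) / (1679/338) = 1/10 ✓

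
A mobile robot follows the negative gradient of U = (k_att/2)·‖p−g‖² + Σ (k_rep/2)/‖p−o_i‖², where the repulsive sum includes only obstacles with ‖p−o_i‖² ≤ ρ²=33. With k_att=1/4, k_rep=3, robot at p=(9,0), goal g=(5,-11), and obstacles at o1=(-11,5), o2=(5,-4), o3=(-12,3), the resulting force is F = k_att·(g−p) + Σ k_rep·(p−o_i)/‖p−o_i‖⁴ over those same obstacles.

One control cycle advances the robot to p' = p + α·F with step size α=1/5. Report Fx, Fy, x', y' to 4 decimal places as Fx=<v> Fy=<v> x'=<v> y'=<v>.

Fx=-0.9883 Fy=-2.7383 x'=8.8023 y'=-0.5477

F_att = 1/4·(g−p) = 1/4·(-4,-11) = (-1.0000,-2.7500)
o1: d²=425 > ρ²=33 → inactive
o2: d²=32 ≤ ρ²=33; F_rep = 3·(4,4)/32² = (0.0117,0.0117)
o3: d²=450 > ρ²=33 → inactive
F = F_att + ΣF_rep = (-0.9883,-2.7383)
p' = p + 1/5·F = (8.8023,-0.5477)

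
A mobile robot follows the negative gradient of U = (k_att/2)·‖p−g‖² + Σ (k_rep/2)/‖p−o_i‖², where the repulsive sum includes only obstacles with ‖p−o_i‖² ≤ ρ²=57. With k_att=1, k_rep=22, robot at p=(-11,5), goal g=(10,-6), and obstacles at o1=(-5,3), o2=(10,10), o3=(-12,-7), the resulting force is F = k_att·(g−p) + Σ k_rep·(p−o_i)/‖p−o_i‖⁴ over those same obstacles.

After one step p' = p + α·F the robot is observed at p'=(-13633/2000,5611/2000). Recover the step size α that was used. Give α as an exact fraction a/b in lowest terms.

α = 1/5

F_att = 1·(g−p) = 1·(21,-11) = (21.0000,-11.0000)
o1: d²=40 ≤ ρ²=57; F_rep = 22·(-6,2)/40² = (-0.0825,0.0275)
o2: d²=466 > ρ²=57 → inactive
o3: d²=145 > ρ²=57 → inactive
F = F_att + ΣF_rep = (20.9175,-10.9725)
Δp = p'−p = (4.1835,-2.1945); α = Δx/Fx = (8367/2000) / (8367/400) = 1/5
check: Δy/Fy = (-4389/2000) / (-4389/400) = 1/5 ✓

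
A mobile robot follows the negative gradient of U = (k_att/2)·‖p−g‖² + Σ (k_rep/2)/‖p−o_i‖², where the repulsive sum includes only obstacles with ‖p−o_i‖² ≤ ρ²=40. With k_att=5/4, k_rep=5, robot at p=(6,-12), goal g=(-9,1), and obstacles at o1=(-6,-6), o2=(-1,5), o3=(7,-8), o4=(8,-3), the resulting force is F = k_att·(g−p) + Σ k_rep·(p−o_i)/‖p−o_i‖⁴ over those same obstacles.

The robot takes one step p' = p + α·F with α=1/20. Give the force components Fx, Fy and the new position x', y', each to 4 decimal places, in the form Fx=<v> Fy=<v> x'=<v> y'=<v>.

Fx=-18.7673 Fy=16.1808 x'=5.0616 y'=-11.1910

F_att = 5/4·(g−p) = 5/4·(-15,13) = (-18.7500,16.2500)
o1: d²=180 > ρ²=40 → inactive
o2: d²=338 > ρ²=40 → inactive
o3: d²=17 ≤ ρ²=40; F_rep = 5·(-1,-4)/17² = (-0.0173,-0.0692)
o4: d²=85 > ρ²=40 → inactive
F = F_att + ΣF_rep = (-18.7673,16.1808)
p' = p + 1/20·F = (5.0616,-11.1910)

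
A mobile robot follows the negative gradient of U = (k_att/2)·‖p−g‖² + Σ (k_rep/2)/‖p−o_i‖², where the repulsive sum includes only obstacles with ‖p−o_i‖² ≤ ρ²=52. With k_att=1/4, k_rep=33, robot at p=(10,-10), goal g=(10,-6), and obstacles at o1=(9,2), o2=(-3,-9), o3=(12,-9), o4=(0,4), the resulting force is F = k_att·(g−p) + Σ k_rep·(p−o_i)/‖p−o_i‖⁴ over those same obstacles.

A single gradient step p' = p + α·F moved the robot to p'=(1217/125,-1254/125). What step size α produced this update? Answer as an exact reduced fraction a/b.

F_att = 1/4·(g−p) = 1/4·(0,4) = (0.0000,1.0000)
o1: d²=145 > ρ²=52 → inactive
o2: d²=170 > ρ²=52 → inactive
o3: d²=5 ≤ ρ²=52; F_rep = 33·(-2,-1)/5² = (-2.6400,-1.3200)
o4: d²=296 > ρ²=52 → inactive
F = F_att + ΣF_rep = (-2.6400,-0.3200)
Δp = p'−p = (-0.2640,-0.0320); α = Δx/Fx = (-33/125) / (-66/25) = 1/10
check: Δy/Fy = (-4/125) / (-8/25) = 1/10 ✓

α = 1/10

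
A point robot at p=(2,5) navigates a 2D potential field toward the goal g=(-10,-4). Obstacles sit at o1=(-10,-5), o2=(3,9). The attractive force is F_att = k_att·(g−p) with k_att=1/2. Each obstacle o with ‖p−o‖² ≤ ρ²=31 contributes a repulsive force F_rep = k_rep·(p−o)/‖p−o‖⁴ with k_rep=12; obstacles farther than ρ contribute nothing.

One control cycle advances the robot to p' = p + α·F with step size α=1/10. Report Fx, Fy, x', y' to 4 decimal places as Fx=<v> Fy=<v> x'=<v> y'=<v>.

F_att = 1/2·(g−p) = 1/2·(-12,-9) = (-6.0000,-4.5000)
o1: d²=244 > ρ²=31 → inactive
o2: d²=17 ≤ ρ²=31; F_rep = 12·(-1,-4)/17² = (-0.0415,-0.1661)
F = F_att + ΣF_rep = (-6.0415,-4.6661)
p' = p + 1/10·F = (1.3958,4.5334)

Fx=-6.0415 Fy=-4.6661 x'=1.3958 y'=4.5334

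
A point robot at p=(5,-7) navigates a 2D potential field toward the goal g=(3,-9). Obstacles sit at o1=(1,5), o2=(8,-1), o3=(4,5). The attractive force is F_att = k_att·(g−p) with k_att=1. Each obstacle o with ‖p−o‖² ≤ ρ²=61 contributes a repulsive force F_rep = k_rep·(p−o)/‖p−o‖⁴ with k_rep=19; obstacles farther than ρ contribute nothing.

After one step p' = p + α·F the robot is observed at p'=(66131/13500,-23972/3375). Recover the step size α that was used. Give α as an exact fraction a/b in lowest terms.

F_att = 1·(g−p) = 1·(-2,-2) = (-2.0000,-2.0000)
o1: d²=160 > ρ²=61 → inactive
o2: d²=45 ≤ ρ²=61; F_rep = 19·(-3,-6)/45² = (-0.0281,-0.0563)
o3: d²=145 > ρ²=61 → inactive
F = F_att + ΣF_rep = (-2.0281,-2.0563)
Δp = p'−p = (-0.1014,-0.1028); α = Δx/Fx = (-1369/13500) / (-1369/675) = 1/20
check: Δy/Fy = (-347/3375) / (-1388/675) = 1/20 ✓

α = 1/20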